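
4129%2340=1789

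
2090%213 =173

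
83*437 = 36271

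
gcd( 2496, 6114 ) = 6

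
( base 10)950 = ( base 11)794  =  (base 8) 1666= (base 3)1022012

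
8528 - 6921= 1607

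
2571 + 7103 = 9674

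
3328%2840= 488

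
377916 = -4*( - 94479) 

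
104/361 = 104/361  =  0.29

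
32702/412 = 16351/206 = 79.37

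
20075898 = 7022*2859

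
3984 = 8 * 498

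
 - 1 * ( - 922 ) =922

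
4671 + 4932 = 9603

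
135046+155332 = 290378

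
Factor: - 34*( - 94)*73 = 2^2*17^1*47^1*73^1 = 233308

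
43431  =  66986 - 23555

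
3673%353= 143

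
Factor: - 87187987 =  - 107^1*814841^1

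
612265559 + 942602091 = 1554867650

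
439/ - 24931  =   - 439/24931 =- 0.02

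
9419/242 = 38 + 223/242 = 38.92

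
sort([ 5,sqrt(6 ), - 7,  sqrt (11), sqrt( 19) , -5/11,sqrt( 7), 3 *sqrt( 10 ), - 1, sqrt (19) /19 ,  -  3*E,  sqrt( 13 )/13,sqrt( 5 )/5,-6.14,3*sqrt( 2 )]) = [ - 3*E , - 7, - 6.14, - 1, - 5/11,  sqrt(19)/19, sqrt( 13) /13,sqrt( 5)/5,  sqrt ( 6),  sqrt( 7 ), sqrt(11), 3*sqrt( 2 ),sqrt( 19), 5,3*sqrt( 10)]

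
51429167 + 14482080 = 65911247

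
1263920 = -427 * (-2960 )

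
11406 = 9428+1978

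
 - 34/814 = -1+390/407 = - 0.04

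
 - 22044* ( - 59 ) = 1300596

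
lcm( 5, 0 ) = 0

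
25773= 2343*11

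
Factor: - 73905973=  - 73905973^1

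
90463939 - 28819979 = 61643960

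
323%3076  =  323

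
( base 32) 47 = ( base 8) 207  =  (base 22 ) 63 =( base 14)99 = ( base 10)135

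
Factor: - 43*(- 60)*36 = 92880 = 2^4*3^3 *5^1*43^1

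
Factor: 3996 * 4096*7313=119696375808 = 2^14*3^3*37^1*71^1* 103^1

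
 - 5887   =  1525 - 7412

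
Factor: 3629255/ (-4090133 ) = -5^1 * 7^1*97^1*1069^1*4090133^(-1 ) 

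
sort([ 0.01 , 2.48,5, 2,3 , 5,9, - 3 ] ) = [ - 3,0.01, 2,2.48,3,5, 5,9 ] 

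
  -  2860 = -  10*286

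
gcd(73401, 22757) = 1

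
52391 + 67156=119547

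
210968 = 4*52742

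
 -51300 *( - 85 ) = 4360500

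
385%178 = 29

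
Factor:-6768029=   -  6768029^1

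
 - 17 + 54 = 37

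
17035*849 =14462715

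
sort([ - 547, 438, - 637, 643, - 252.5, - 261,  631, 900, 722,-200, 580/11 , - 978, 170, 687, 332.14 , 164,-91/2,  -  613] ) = [ - 978, - 637, - 613, - 547, - 261, - 252.5, - 200,-91/2 , 580/11, 164,170 , 332.14, 438, 631, 643, 687,722, 900] 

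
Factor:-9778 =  - 2^1 * 4889^1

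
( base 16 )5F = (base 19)50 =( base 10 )95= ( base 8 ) 137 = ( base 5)340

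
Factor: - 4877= -4877^1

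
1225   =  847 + 378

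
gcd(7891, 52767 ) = 13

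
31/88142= 31/88142 = 0.00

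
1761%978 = 783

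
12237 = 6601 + 5636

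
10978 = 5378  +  5600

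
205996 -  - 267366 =473362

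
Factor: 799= 17^1*47^1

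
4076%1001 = 72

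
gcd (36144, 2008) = 2008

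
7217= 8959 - 1742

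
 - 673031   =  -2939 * 229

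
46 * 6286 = 289156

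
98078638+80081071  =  178159709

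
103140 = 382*270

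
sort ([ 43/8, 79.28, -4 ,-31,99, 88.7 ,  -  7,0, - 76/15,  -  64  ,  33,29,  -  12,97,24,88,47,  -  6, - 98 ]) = [ - 98, - 64, - 31,  -  12, - 7,  -  6, - 76/15, - 4,0,43/8, 24, 29,33  ,  47, 79.28,88,88.7, 97,99]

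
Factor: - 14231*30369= -3^1*7^1*19^1*53^1*107^1*191^1= -432181239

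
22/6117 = 22/6117   =  0.00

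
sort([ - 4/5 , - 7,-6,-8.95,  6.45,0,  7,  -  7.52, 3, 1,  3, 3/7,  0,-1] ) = [ - 8.95, - 7.52,-7,-6,-1, - 4/5,0, 0, 3/7,1,3,3,6.45,  7] 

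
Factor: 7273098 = 2^1*3^3 * 7^1*71^1* 271^1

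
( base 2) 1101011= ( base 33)38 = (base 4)1223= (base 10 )107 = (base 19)5c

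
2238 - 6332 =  - 4094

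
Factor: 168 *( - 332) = -2^5*3^1*7^1*83^1= - 55776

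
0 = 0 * 6035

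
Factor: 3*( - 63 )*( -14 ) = 2646  =  2^1*3^3*7^2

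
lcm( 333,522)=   19314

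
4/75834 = 2/37917 = 0.00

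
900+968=1868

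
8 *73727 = 589816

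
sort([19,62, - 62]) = [ - 62, 19,62 ]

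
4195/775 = 839/155=5.41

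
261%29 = 0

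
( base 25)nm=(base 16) 255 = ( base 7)1512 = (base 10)597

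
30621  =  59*519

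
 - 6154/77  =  -6154/77= - 79.92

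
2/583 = 2/583 = 0.00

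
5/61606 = 5/61606 =0.00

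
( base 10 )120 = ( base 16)78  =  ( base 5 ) 440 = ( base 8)170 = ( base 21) 5F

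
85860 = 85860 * 1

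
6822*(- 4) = - 27288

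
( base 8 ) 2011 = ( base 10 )1033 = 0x409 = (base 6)4441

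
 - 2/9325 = -2/9325 =-  0.00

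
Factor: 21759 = 3^1*7253^1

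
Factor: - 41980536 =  - 2^3*3^2 * 13^1*44851^1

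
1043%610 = 433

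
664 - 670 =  - 6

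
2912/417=6 + 410/417 = 6.98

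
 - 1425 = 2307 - 3732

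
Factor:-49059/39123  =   - 79/63   =  - 3^( - 2) * 7^( - 1 ) * 79^1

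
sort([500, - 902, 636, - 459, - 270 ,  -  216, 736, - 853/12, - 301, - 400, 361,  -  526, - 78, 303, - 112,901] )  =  [ - 902, - 526, - 459, - 400, - 301, - 270, - 216, - 112, - 78,-853/12, 303,361, 500, 636,736,  901]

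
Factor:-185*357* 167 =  - 11029515 = - 3^1*5^1*7^1*17^1*37^1 * 167^1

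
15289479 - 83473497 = -68184018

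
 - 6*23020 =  - 138120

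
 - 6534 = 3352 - 9886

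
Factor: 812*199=161588 = 2^2*7^1*29^1*199^1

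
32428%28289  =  4139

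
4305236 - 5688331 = -1383095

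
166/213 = 166/213  =  0.78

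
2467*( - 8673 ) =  - 21396291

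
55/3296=55/3296 = 0.02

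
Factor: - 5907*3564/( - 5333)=21052548/5333 = 2^2*3^5 * 11^2*179^1  *5333^(  -  1)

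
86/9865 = 86/9865 = 0.01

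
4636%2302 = 32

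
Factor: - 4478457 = -3^1*1492819^1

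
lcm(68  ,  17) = 68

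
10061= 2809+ 7252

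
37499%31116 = 6383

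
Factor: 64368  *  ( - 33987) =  - 2^4 * 3^4*149^1*11329^1 = -2187675216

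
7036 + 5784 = 12820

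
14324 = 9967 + 4357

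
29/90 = 29/90 = 0.32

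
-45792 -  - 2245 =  - 43547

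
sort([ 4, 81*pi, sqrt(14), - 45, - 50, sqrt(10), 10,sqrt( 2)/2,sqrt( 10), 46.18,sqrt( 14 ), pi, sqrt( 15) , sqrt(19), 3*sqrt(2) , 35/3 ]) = [ - 50, - 45,sqrt( 2)/2, pi,sqrt(10 ), sqrt( 10), sqrt( 14 ),  sqrt(14 ),sqrt( 15), 4, 3*sqrt( 2), sqrt( 19)  ,  10, 35/3,46.18,  81*pi]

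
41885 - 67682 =-25797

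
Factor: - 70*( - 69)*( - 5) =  - 24150 = -2^1*3^1*5^2*7^1 * 23^1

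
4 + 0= 4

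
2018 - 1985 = 33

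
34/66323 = 34/66323 = 0.00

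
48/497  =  48/497 = 0.10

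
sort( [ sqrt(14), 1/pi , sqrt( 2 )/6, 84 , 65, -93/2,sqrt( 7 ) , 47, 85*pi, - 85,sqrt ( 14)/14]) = [-85, -93/2,sqrt ( 2)/6,sqrt( 14)/14, 1/pi , sqrt (7),sqrt(14), 47, 65 , 84 , 85*pi]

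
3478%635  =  303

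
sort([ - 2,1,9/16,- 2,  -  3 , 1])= [ - 3, - 2 , - 2, 9/16,1, 1] 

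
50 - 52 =-2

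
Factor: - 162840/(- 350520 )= 59/127 = 59^1*127^(-1 )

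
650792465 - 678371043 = - 27578578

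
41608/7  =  5944  =  5944.00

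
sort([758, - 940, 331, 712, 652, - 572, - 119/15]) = [  -  940,-572, - 119/15,331 , 652 , 712, 758] 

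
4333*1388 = 6014204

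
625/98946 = 625/98946 = 0.01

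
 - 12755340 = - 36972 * 345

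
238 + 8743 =8981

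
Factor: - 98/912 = -2^( - 3)*3^(  -  1)*7^2*19^( - 1 ) = -49/456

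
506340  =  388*1305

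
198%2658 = 198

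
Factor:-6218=-2^1 * 3109^1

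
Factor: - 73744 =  - 2^4*11^1* 419^1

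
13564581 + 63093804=76658385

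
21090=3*7030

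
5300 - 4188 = 1112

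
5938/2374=2969/1187 = 2.50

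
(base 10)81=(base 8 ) 121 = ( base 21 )3I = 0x51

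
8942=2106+6836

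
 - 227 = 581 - 808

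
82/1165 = 82/1165 = 0.07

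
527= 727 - 200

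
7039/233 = 7039/233 = 30.21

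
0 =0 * 65352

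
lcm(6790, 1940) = 13580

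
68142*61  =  4156662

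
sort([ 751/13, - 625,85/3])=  [-625,  85/3,751/13]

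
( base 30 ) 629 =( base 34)4ot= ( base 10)5469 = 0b1010101011101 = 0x155d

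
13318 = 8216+5102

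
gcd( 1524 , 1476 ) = 12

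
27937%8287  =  3076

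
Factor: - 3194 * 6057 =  - 2^1*3^2*673^1*1597^1 = - 19346058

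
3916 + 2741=6657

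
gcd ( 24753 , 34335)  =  3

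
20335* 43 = 874405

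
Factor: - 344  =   - 2^3*43^1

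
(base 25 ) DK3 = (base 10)8628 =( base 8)20664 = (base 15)2853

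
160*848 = 135680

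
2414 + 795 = 3209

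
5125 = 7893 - 2768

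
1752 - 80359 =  - 78607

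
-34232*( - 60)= 2053920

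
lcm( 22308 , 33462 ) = 66924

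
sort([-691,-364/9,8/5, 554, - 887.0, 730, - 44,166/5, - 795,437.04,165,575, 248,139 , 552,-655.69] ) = [-887.0, - 795, - 691, - 655.69, - 44,-364/9, 8/5,166/5,139, 165, 248,437.04,552  ,  554,575,730 ]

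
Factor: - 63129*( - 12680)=800475720  =  2^3 * 3^1 *5^1 *11^1*317^1*1913^1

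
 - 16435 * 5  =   - 82175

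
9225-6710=2515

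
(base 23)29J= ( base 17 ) 479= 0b10100000100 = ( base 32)184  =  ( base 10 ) 1284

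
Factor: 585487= 7^1*83641^1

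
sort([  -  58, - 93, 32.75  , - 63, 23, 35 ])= [ - 93, - 63, - 58,23, 32.75 , 35] 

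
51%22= 7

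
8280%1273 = 642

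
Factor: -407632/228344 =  - 2^1*17^( - 1)*23^(-1 )*349^1 = - 698/391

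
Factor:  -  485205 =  - 3^1*5^1*7^1*4621^1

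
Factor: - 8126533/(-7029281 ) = 7^( - 1) * 29^( - 1 )*31^(-1) * 1117^(  -  1 )*8126533^1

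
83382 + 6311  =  89693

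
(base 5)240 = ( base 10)70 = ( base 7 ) 130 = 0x46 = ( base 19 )3d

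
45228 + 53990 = 99218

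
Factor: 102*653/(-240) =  - 11101/40  =  - 2^( - 3 )*5^( - 1)*17^1*653^1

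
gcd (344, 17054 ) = 2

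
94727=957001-862274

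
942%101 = 33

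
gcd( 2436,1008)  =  84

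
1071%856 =215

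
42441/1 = 42441 = 42441.00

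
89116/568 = 22279/142 = 156.89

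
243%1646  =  243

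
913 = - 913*( - 1)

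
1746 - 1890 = -144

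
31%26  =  5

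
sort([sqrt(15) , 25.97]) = [sqrt(15),25.97]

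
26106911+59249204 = 85356115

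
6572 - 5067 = 1505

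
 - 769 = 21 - 790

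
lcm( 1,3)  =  3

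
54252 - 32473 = 21779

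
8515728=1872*4549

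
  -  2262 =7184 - 9446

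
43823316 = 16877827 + 26945489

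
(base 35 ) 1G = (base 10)51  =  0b110011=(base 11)47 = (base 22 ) 27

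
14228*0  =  0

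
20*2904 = 58080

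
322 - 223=99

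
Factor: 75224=2^3*9403^1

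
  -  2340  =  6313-8653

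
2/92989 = 2/92989 = 0.00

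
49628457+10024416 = 59652873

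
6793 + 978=7771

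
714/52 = 357/26=13.73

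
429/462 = 13/14 = 0.93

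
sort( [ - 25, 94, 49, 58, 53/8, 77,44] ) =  [ - 25,53/8, 44,49, 58,77 , 94] 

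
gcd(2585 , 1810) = 5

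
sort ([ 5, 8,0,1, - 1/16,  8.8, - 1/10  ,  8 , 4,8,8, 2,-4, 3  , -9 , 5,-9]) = [-9,-9,-4,-1/10, - 1/16, 0, 1, 2,3, 4, 5 , 5, 8,8, 8,8, 8.8] 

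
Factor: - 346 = -2^1*173^1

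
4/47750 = 2/23875 = 0.00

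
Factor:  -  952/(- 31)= 2^3 * 7^1*17^1*31^( - 1) 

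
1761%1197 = 564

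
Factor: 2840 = 2^3*5^1*71^1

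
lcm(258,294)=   12642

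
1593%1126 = 467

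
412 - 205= 207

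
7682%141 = 68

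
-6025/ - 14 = 6025/14= 430.36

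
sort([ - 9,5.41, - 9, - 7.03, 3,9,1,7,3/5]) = [-9 , - 9, - 7.03,3/5,1, 3, 5.41,7,9 ]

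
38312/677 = 56 + 400/677 = 56.59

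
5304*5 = 26520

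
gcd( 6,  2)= 2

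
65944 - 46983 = 18961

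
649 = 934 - 285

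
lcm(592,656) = 24272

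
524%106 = 100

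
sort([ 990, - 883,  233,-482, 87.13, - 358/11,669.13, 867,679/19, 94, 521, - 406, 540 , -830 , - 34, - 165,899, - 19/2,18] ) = [ - 883,  -  830, - 482, - 406, - 165, - 34 ,-358/11, - 19/2 , 18,679/19,87.13, 94,233, 521, 540,669.13, 867,  899, 990 ]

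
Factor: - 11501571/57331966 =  - 2^ (  -  1)*3^1* 17^1 * 109^1*2069^1 *28665983^( - 1) 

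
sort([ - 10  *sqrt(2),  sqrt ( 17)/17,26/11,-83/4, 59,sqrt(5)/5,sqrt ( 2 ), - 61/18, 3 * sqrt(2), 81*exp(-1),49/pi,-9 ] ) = [-83/4,  -  10*sqrt( 2), - 9, - 61/18,sqrt(17)/17, sqrt( 5)/5, sqrt( 2 ),  26/11,3*sqrt( 2 ),49/pi,81*exp(-1),59]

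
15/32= 15/32=0.47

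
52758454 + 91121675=143880129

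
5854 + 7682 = 13536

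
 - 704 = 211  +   - 915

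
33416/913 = 36 + 548/913 =36.60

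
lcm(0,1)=0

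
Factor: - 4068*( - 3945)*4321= 69344531460  =  2^2*3^3*5^1* 29^1*113^1*149^1*263^1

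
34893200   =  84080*415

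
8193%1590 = 243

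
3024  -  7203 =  - 4179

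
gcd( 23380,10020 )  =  3340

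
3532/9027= 3532/9027 = 0.39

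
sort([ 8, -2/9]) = [ - 2/9,  8 ]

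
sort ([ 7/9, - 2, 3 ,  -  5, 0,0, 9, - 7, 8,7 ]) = [ - 7, - 5, - 2,  0,0 , 7/9,3,7, 8, 9 ] 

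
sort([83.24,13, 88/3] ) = [13, 88/3,  83.24]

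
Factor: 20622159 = 3^2*2291351^1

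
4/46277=4/46277 = 0.00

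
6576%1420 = 896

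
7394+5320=12714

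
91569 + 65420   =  156989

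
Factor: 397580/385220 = 11^( - 1)*17^ ( - 1)*193^1 = 193/187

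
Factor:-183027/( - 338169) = 361/667 = 19^2*23^( - 1)  *29^( - 1 ) 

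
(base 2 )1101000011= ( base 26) 163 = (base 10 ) 835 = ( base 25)18a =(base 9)1127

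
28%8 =4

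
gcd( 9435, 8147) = 1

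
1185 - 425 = 760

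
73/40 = 1 + 33/40 = 1.82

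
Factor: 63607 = 63607^1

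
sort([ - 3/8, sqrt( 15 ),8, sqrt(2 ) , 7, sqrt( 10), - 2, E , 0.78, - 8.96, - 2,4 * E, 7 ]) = [  -  8.96, - 2, - 2,-3/8,0.78,sqrt( 2),E,sqrt( 10),sqrt( 15 ),7,7, 8, 4*E]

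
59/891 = 59/891 = 0.07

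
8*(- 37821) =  - 302568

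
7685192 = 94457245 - 86772053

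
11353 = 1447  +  9906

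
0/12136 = 0 = 0.00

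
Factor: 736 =2^5*23^1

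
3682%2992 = 690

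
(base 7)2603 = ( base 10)983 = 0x3d7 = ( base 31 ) 10M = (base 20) 293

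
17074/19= 17074/19=898.63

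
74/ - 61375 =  - 1+61301/61375= -0.00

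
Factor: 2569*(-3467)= -7^1*367^1*3467^1 = -  8906723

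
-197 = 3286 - 3483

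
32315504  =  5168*6253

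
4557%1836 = 885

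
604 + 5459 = 6063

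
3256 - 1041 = 2215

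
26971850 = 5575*4838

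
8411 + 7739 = 16150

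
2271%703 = 162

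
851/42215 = 851/42215 = 0.02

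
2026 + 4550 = 6576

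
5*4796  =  23980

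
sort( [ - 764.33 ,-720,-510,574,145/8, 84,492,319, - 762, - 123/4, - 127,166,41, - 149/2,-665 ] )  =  [ - 764.33,-762,-720,- 665,-510, - 127 , - 149/2, - 123/4 , 145/8,41,84,166,319, 492, 574] 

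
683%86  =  81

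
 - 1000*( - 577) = 577000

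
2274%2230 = 44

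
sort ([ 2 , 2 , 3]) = [2 , 2, 3 ] 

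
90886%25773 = 13567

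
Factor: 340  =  2^2 * 5^1*17^1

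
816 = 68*12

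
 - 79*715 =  -56485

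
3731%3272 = 459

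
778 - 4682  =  -3904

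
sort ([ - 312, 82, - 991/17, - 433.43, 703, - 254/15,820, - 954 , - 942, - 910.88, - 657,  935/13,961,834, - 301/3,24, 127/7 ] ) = [ - 954, - 942, - 910.88  , - 657, - 433.43,-312, - 301/3, - 991/17, - 254/15,127/7,24,  935/13,82, 703, 820, 834, 961]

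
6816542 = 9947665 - 3131123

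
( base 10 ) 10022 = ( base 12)5972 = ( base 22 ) KFC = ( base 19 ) 18E9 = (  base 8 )23446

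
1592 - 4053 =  - 2461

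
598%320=278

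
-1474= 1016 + -2490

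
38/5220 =19/2610 = 0.01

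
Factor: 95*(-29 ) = - 2755 =- 5^1*19^1*29^1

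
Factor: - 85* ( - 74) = 2^1*5^1*17^1 *37^1  =  6290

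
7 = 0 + 7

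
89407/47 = 89407/47 = 1902.28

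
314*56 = 17584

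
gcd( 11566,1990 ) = 2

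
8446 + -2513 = 5933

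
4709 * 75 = 353175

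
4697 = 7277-2580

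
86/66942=43/33471 = 0.00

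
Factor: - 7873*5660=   -  44561180 = -  2^2*5^1*283^1*7873^1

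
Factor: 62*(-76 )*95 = -2^3 * 5^1*19^2*31^1 = - 447640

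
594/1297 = 594/1297 = 0.46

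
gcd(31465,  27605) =5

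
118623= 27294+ 91329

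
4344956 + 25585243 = 29930199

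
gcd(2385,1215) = 45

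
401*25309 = 10148909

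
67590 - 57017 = 10573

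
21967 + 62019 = 83986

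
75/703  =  75/703 = 0.11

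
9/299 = 9/299 = 0.03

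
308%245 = 63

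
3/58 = 3/58 = 0.05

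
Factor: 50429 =211^1*239^1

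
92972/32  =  2905 + 3/8  =  2905.38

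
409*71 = 29039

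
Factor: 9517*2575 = 5^2*31^1*103^1*307^1 = 24506275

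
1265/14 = 1265/14 = 90.36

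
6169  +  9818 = 15987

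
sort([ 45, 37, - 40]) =[ - 40,  37,45 ] 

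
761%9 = 5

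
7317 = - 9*( - 813) 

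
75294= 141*534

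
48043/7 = 6863+2/7 = 6863.29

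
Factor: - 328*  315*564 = -2^5*3^3*5^1*7^1*41^1 *47^1 = - 58272480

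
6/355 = 6/355 = 0.02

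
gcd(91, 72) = 1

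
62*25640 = 1589680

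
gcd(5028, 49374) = 6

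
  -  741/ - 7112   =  741/7112  =  0.10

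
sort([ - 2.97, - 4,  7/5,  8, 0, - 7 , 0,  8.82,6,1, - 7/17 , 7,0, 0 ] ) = [ - 7, - 4, - 2.97, - 7/17,0,0,0,0,1,  7/5,6,  7,8,8.82]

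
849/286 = 849/286 = 2.97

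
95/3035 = 19/607 = 0.03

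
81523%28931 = 23661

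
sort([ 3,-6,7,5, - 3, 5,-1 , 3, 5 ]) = [ - 6, - 3,-1,3,3 , 5, 5,5, 7]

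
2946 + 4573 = 7519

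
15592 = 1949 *8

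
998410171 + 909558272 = 1907968443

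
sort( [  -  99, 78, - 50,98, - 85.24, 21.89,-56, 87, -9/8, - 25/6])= [ - 99,-85.24, - 56, - 50, - 25/6,  -  9/8,21.89,78,87, 98 ] 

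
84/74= 1  +  5/37 = 1.14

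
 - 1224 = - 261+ -963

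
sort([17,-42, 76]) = [ - 42, 17,  76] 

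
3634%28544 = 3634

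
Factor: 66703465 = 5^1*1187^1*11239^1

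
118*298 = 35164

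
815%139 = 120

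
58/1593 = 58/1593 = 0.04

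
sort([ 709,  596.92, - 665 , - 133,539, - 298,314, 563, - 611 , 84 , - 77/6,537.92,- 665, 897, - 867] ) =[ - 867, -665, - 665,  -  611, - 298 , - 133, - 77/6, 84,314,537.92,  539, 563,596.92,709,897 ]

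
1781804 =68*26203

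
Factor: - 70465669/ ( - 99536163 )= 3^( -1)*113^( - 1)*293617^( - 1)  *70465669^1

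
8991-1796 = 7195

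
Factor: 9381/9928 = 2^(  -  3) * 3^1 *17^ (-1)*53^1*59^1*73^( - 1 )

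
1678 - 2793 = -1115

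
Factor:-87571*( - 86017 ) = 11^1 * 19^1*419^1*86017^1 = 7532594707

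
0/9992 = 0 = 0.00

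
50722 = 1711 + 49011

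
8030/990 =8 + 1/9 = 8.11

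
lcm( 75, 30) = 150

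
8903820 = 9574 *930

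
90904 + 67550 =158454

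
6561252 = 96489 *68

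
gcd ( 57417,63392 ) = 1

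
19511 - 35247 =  - 15736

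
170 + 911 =1081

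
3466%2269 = 1197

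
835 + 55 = 890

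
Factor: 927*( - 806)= - 747162 = - 2^1*3^2*13^1 * 31^1*103^1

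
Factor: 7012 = 2^2*1753^1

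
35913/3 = 11971 = 11971.00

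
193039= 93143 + 99896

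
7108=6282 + 826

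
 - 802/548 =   -  2 + 147/274 = - 1.46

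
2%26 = 2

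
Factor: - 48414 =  - 2^1*3^1* 8069^1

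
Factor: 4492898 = 2^1*43^1*89^1*587^1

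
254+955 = 1209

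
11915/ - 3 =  - 11915/3  =  -3971.67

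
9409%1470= 589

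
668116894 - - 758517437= 1426634331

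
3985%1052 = 829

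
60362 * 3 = 181086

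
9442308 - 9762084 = - 319776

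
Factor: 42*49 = 2^1 * 3^1*7^3 = 2058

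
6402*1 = 6402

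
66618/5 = 66618/5 = 13323.60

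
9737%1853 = 472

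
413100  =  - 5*( - 82620)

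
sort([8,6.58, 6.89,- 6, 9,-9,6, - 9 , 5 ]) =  [ - 9, - 9, - 6, 5,6,6.58, 6.89 , 8,9 ]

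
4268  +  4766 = 9034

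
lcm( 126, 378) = 378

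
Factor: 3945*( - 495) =  -  3^3*5^2 * 11^1*263^1= -  1952775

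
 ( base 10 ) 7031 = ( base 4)1231313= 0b1101101110111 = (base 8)15567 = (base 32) 6RN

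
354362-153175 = 201187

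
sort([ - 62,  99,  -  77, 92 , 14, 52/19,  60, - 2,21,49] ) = [ - 77, - 62, - 2, 52/19,14,21, 49,60, 92,99]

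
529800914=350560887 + 179240027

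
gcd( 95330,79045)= 5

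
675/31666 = 675/31666 = 0.02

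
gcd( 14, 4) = 2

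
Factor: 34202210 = 2^1*5^1 * 7^1*488603^1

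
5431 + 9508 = 14939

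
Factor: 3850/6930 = 3^( - 2)*5^1= 5/9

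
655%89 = 32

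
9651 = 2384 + 7267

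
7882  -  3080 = 4802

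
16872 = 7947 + 8925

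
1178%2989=1178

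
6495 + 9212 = 15707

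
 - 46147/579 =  - 80 + 173/579 = - 79.70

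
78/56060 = 39/28030 = 0.00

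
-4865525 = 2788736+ - 7654261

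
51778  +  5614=57392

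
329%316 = 13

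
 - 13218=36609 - 49827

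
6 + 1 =7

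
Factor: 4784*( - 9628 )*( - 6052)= 278757250304 = 2^8 * 13^1 * 17^1*23^1 * 29^1 * 83^1* 89^1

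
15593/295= 52 + 253/295 = 52.86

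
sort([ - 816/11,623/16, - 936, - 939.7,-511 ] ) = [-939.7, - 936, - 511, - 816/11,623/16] 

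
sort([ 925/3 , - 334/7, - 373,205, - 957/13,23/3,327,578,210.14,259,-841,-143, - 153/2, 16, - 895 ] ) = [ -895, - 841, - 373, - 143, - 153/2, - 957/13, - 334/7,23/3, 16,205, 210.14 , 259,925/3,327, 578 ] 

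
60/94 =30/47 = 0.64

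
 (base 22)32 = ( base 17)40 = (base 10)68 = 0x44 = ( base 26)2g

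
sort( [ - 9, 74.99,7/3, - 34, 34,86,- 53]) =[ - 53, - 34, - 9, 7/3,34,74.99, 86]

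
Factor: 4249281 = 3^1*41^1*179^1 * 193^1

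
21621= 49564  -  27943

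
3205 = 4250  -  1045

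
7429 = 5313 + 2116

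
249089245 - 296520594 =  - 47431349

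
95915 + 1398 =97313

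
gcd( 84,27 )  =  3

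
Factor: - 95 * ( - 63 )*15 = 3^3 * 5^2*7^1*19^1 = 89775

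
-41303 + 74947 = 33644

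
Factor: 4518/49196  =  9/98 = 2^ (-1) * 3^2*7^( - 2 ) 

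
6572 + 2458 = 9030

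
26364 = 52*507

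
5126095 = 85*60307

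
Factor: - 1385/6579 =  - 3^( -2)*5^1*17^( - 1)*43^( - 1)*277^1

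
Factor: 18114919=103^1*175873^1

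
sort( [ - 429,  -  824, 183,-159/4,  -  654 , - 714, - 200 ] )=[ -824, - 714, - 654, - 429  ,-200, - 159/4, 183 ] 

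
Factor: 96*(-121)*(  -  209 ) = 2427744 = 2^5*3^1* 11^3*19^1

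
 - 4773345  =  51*(-93595)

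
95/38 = 2 + 1/2 = 2.50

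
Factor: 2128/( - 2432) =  - 2^ ( - 3 )  *7^1 = - 7/8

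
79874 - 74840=5034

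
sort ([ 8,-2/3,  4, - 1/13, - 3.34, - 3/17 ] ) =[-3.34,  -  2/3, - 3/17, - 1/13,4, 8] 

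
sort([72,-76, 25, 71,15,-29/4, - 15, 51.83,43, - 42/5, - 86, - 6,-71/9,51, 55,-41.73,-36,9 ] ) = [-86, - 76, - 41.73, -36,  -  15, - 42/5,-71/9, - 29/4, -6 , 9,15, 25, 43,51, 51.83 , 55, 71, 72 ]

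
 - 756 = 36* ( - 21) 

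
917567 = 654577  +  262990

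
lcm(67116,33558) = 67116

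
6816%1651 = 212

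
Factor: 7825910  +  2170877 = 9996787 = 31^1*167^1  *  1931^1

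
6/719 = 6/719 = 0.01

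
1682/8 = 841/4 = 210.25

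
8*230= 1840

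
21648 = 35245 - 13597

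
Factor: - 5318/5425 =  - 2^1 * 5^ ( - 2 ) * 7^ ( - 1)*31^( - 1 )*2659^1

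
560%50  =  10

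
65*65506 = 4257890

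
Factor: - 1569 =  - 3^1*523^1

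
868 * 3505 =3042340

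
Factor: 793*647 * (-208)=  - 2^4* 13^2*61^1*647^1 = -  106718768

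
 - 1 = - 1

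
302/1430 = 151/715 = 0.21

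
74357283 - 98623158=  - 24265875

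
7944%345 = 9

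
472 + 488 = 960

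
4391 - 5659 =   -  1268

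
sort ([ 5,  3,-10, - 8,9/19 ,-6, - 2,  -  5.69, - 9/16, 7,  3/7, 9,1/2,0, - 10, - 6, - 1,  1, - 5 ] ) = [ - 10, - 10 , - 8, - 6, - 6,-5.69,- 5 , - 2, - 1, - 9/16, 0, 3/7  ,  9/19,  1/2, 1,3,5, 7,9 ] 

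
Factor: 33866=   2^1 * 7^1*41^1*59^1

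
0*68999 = 0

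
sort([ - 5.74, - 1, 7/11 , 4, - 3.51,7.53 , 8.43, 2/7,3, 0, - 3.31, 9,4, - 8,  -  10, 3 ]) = [- 10, - 8, - 5.74, - 3.51, -3.31, - 1, 0, 2/7 , 7/11,3, 3,4,4  ,  7.53, 8.43, 9]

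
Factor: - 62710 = -2^1*5^1*6271^1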